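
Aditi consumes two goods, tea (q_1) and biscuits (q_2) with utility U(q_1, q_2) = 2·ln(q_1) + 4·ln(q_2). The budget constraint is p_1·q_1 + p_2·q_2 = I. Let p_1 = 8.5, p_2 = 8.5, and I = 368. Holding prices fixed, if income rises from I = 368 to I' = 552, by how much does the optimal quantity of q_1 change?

Δq_1* = 7.2157

MU_q_1/MU_q_2 = (2·q_2)/(4·q_1); tangency sets this equal to p_1/p_2.
So 2·p_2·q_2 = 4·p_1·q_1; combined with the budget, a share 1/3 of income goes to q_1.
Demand: q_1*(p_1,p_2,I) = 1/3·I/p_1 and q_2* = 2/3·I/p_2.
At p_1=8.5, p_2=8.5, I=368: q_1* = 1/3·368/8.5 = 14.4314.
At I' = 552: q_1* = 21.6471. Change: 21.6471 − 14.4314 = 7.2157.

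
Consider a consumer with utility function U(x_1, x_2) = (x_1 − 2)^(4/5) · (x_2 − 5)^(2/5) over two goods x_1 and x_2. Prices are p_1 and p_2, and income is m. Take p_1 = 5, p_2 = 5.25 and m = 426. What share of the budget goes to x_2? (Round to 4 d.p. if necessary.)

share on x_2 = 0.3666

This is Cobb-Douglas in (x_1−2, x_2−5): tangency gives 0.8·p_2·(x_2−5) = 0.4·p_1·(x_1−2).
Substituting into the budget: x_1* = 2 + 2/3·(m − 2·p_1 − 5·p_2)/p_1, and x_2* = 5 + 1/3·(…)/p_2.
Discretionary income = 426 − 2·5 − 5·5.25 = 389.75; x_1* = 2 + 2/3·389.75/5 = 53.9667; x_2* = 5 + 1/3·389.75/5.25 = 29.746.
Expenditure on x_2: 5.25·29.746 = 156.1667; share = 0.3666.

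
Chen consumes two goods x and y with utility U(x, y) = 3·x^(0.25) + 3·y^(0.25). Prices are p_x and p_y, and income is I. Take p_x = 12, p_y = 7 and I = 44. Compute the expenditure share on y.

MRS = MU_x/MU_y = (y/x)^(0.75). Set equal to p_x/p_y.
Solve for the ratio: y/x = [p_x/p_y]^(4/3).
With the ratio pinned down, the budget gives x* = I/(p_x + p_y·(y/x)) and y* = (y/x)·x*.
Numerically y/x = 2.051686, so x* = 44/(12 + 7·2.051686) = 1.6691 and y* = 2.051686·1.6691 = 3.4244.
Expenditure on y: 7·3.4244 = 23.971; share = 0.5448.

share on y = 0.5448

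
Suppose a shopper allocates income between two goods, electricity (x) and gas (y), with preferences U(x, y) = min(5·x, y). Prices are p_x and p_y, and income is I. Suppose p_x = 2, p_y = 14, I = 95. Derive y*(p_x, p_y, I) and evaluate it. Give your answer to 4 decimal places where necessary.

Leontief preferences: the optimum is at the kink where x/1 = y/5, i.e. y = 5·x.
Budget: p_x·x + p_y·5·x = I, so (p_x + 5·p_y)·x = I.
Demand: x*(p_x,p_y,I) = I/(p_x + 5·p_y), y* = 5·I/(p_x + 5·p_y).
Here 2 + 5·14 = 72, giving y* = 6.5972.

y* = 6.5972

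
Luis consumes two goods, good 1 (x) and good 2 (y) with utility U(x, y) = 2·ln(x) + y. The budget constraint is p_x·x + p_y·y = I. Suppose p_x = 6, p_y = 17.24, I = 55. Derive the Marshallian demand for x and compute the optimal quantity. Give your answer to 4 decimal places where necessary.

Set MRS = p_x/p_y: (2/x)/1 = p_x/p_y.
So x*(p_x,p_y) = 2·p_y/p_x, independent of income; and y* = (I − 2·p_y)/p_y.
At the given prices: x* = 2·17.24/6 = 5.7467.

x* = 5.7467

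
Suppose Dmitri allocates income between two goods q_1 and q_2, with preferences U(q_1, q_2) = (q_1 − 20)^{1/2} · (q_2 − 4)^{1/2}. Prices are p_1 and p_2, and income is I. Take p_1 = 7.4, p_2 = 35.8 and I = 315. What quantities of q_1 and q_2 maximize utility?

After buying the subsistence bundle (20, 4), a share 0.5 of the remaining income goes to q_1: q_1* = 20 + 0.5·(I − 20p_1 − 4p_2)/p_1.
Discretionary income = 315 − 20·7.4 − 4·35.8 = 23.8; q_1* = 20 + 0.5·23.8/7.4 = 21.6081; q_2* = 4 + 0.5·23.8/35.8 = 4.3324.

q_1* = 21.6081, q_2* = 4.3324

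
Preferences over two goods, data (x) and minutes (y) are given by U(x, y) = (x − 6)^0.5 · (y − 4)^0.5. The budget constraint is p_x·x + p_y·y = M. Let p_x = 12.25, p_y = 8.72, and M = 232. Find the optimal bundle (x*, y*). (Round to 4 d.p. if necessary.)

x* = 11.0457, y* = 11.0883

Let x' = x−6, y' = y−4. MRS = y'/x' = p_x/p_y.
After buying the subsistence bundle (6, 4), a share 0.5 of the remaining income goes to x: x* = 6 + 0.5·(M − 6p_x − 4p_y)/p_x.
Discretionary income = 232 − 6·12.25 − 4·8.72 = 123.62; x* = 6 + 0.5·123.62/12.25 = 11.0457; y* = 4 + 0.5·123.62/8.72 = 11.0883.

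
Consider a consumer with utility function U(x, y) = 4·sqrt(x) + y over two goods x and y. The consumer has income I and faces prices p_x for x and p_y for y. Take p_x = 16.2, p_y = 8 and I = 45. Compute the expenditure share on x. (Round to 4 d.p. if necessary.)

share on x = 0.3512

Utility is quasi-linear in y; the FOC for x is 2/√x = p_x/p_y.
Thus x* = (2·p_y/p_x)² — independent of I — with the rest of income spent on y.
Plugging in: x* = (2·8/16.2)² = 0.9755, y* = 3.6497.
Expenditure on x: 16.2·0.9755 = 15.8025; share = 0.3512.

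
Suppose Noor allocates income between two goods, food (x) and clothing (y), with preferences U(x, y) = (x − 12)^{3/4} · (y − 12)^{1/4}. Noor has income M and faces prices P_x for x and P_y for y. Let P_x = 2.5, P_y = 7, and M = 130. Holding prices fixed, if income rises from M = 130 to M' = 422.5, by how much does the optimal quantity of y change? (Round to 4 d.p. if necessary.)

Δy* = 10.4464

Let x' = x−12, y' = y−12. MRS = 3·y'/x' = P_x/P_y.
Substituting into the budget: x* = 12 + 0.75·(M − 12·P_x − 12·P_y)/P_x, and y* = 12 + 0.25·(…)/P_y.
Discretionary income = 130 − 12·2.5 − 12·7 = 16; y* = 12 + 0.25·16/7 = 12.5714.
At M' = 422.5: y* = 23.0179. Change: 23.0179 − 12.5714 = 10.4464.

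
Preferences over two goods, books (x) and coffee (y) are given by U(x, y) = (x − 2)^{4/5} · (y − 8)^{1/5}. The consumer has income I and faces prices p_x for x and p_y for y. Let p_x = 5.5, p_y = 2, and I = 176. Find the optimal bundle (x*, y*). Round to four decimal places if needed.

x* = 23.6727, y* = 22.9

After buying the subsistence bundle (2, 8), a share 0.8 of the remaining income goes to x: x* = 2 + 0.8·(I − 2p_x − 8p_y)/p_x.
Discretionary income = 176 − 2·5.5 − 8·2 = 149; x* = 2 + 0.8·149/5.5 = 23.6727; y* = 8 + 0.2·149/2 = 22.9.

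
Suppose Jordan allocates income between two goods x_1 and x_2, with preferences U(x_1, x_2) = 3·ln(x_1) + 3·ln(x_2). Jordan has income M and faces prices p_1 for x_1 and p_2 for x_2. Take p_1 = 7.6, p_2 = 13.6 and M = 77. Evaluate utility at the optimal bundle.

V = 7.9893

Tangency: MRS = x_2/x_1 = p_1/p_2.
So 3·p_2·x_2 = 3·p_1·x_1; combined with the budget, a share 0.5 of income goes to x_1.
Demand: x_1*(p_1,p_2,M) = 0.5·M/p_1 and x_2* = 0.5·M/p_2.
At p_1=7.6, p_2=13.6, M=77: x_1* = 0.5·77/7.6 = 5.0658, x_2* = 2.8309.
Utility at the optimum: U(5.0658, 2.8309) = 7.9893.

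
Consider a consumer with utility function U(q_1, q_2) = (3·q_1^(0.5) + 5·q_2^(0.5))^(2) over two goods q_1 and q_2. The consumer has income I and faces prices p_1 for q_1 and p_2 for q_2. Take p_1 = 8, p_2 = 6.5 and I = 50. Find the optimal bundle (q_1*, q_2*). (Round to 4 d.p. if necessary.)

q_1* = 1.4144, q_2* = 5.9515

From the CES first-order condition, (3/5)·(q_2/q_1)^(0.5) = p_1/p_2.
Hence q_2/q_1 = ((5/3)·p_1/p_2)^(1/(0.5)), i.e. raised to the 2 power.
With the ratio pinned down, the budget gives q_1* = I/(p_1 + p_2·(q_2/q_1)) and q_2* = (q_2/q_1)·q_1*.
Numerically q_2/q_1 = 4.207758, so q_1* = 50/(8 + 6.5·4.207758) = 1.4144 and q_2* = 4.207758·1.4144 = 5.9515.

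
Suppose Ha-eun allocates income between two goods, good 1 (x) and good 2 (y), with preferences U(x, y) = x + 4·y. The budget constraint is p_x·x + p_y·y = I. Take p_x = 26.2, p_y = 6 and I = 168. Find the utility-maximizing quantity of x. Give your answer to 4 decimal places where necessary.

Perfect substitutes: compare marginal utility per dollar. 1/p_x vs 4/p_y → 0.0382 vs 0.6667.
y gives more utility per dollar, so spend all income on y: y* = I/p_y, x* = 0.
Numerically: x* = 0, y* = 28.

x* = 0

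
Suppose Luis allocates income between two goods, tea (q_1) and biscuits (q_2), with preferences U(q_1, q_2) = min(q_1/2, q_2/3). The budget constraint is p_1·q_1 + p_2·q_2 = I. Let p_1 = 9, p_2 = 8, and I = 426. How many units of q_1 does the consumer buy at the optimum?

q_1* = 20.2857

Leontief preferences: the optimum is at the kink where q_1/2 = q_2/3, i.e. q_2 = (3/2)·q_1.
Budget: p_1·q_1 + p_2·(3/2)·q_1 = I, so (2·p_1 + 3·p_2)·q_1 = 2·I.
Demand: q_1*(p_1,p_2,I) = 2·I/(2·p_1 + 3·p_2), q_2* = 3·I/(2·p_1 + 3·p_2).
Here 2·9 + 3·8 = 42, giving q_1* = 20.2857.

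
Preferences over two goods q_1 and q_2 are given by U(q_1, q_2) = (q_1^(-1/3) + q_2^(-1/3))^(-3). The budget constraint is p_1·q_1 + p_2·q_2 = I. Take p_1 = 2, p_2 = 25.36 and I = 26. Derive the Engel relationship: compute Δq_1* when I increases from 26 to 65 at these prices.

Δq_1* = 6.7543

MRS = MU_q_1/MU_q_2 = (q_2/q_1)^(4/3). Set equal to p_1/p_2.
Hence q_2/q_1 = (p_1/p_2)^(1/(4/3)), i.e. raised to the 0.75 power.
Substitute q_2 = (q_2/q_1)·q_1 into the budget: q_1* = I/(p_1 + p_2·(q_2/q_1)).
Numerically q_2/q_1 = 0.14882, so q_1* = 26/(2 + 25.36·0.14882) = 4.5029.
At I' = 65: q_1* = 11.2572. Change: 11.2572 − 4.5029 = 6.7543.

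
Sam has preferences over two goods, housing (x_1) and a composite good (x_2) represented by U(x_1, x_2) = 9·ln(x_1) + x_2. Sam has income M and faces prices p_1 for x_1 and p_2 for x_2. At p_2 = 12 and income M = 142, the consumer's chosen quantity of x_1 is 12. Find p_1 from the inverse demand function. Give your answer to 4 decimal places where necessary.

Set MRS = p_1/p_2: (9/x_1)/1 = p_1/p_2.
So x_1*(p_1,p_2) = 9·p_2/p_1, independent of income; and x_2* = (M − 9·p_2)/p_2.
Set x_1* = 12 in the demand function and solve for p_1: p_1 = 9.

p_1 = 9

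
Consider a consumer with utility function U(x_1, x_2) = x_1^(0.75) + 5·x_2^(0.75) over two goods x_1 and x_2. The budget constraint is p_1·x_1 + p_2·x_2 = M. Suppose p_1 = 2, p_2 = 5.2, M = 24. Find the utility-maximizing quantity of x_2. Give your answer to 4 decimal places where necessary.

With the ratio pinned down, the budget gives x_1* = M/(p_1 + p_2·(x_2/x_1)) and x_2* = (x_2/x_1)·x_1*.
Numerically x_2/x_1 = 13.676867, so x_1* = 24/(2 + 5.2·13.676867) = 0.3282 and x_2* = 13.676867·0.3282 = 4.4891.

x_2* = 4.4891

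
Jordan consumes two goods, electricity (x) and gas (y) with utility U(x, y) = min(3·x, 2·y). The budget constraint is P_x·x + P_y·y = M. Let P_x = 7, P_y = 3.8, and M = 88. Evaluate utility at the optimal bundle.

Demand: x*(P_x,P_y,M) = 2·M/(2·P_x + 3·P_y), y* = 3·M/(2·P_x + 3·P_y).
Here 2·7 + 3·3.8 = 25.4, giving x* = 6.9291 and y* = 10.3937.
Utility at the optimum: U(6.9291, 10.3937) = 20.7874.

V = 20.7874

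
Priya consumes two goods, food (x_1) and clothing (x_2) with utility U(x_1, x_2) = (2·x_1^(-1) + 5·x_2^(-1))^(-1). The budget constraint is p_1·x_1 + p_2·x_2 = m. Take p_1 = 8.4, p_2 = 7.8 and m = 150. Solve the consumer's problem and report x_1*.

MRS = MU_x_1/MU_x_2 = (2/5)·(x_2/x_1)^(2). Set equal to p_1/p_2.
Hence x_2/x_1 = ((5/2)·p_1/p_2)^(1/(2)), i.e. raised to the 0.5 power.
With the ratio pinned down, the budget gives x_1* = m/(p_1 + p_2·(x_2/x_1)) and x_2* = (x_2/x_1)·x_1*.
Numerically x_2/x_1 = 1.640825, so x_1* = 150/(8.4 + 7.8·1.640825) = 7.076.

x_1* = 7.076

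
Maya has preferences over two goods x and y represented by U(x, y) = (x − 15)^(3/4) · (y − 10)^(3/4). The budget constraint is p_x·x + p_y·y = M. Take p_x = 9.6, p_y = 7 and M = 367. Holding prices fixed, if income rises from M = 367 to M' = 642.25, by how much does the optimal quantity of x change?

Δx* = 14.3359

Discretionary income = 367 − 15·9.6 − 10·7 = 153; x* = 15 + 0.5·153/9.6 = 22.9688.
At M' = 642.25: x* = 37.3047. Change: 37.3047 − 22.9688 = 14.3359.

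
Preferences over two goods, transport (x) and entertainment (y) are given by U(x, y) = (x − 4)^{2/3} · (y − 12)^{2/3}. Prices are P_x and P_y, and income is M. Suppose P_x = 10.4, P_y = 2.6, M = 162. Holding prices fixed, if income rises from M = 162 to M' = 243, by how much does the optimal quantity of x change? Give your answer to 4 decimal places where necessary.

MRS = (y−12)/(x−4). Tangency with P_x/P_y gives y−12 = (P_x/P_y)·(x−4).
Substituting into the budget: x* = 4 + 0.5·(M − 4·P_x − 12·P_y)/P_x, and y* = 12 + 0.5·(…)/P_y.
Discretionary income = 162 − 4·10.4 − 12·2.6 = 89.2; x* = 4 + 0.5·89.2/10.4 = 8.2885.
At M' = 243: x* = 12.1827. Change: 12.1827 − 8.2885 = 3.8942.

Δx* = 3.8942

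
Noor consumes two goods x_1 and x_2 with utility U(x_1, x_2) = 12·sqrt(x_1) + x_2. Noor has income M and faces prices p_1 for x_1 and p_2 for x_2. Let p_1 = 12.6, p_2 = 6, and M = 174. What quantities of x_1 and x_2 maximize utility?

x_1* = 8.1633, x_2* = 11.8571

Utility is quasi-linear in x_2; the FOC for x_1 is 6/√x_1 = p_1/p_2.
Thus x_1* = (6·p_2/p_1)² — independent of M — with the rest of income spent on x_2.
Plugging in: x_1* = (6·6/12.6)² = 8.1633, x_2* = 11.8571.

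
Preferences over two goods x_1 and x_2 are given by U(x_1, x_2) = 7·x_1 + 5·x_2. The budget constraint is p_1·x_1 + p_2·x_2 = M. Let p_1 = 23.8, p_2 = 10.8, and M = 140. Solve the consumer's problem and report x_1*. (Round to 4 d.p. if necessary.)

x_1* = 0

Linear utility — the consumer picks whichever good has higher MU/price: 7/23.8 = 0.2941 vs 5/10.8 = 0.463.
x_2 gives more utility per dollar, so spend all income on x_2: x_2* = M/p_2, x_1* = 0.
Numerically: x_1* = 0, x_2* = 12.963.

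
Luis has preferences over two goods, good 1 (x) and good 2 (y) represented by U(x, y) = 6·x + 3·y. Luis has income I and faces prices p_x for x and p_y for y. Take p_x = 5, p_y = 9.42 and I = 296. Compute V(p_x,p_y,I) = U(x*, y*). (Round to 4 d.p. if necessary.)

Linear utility — the consumer picks whichever good has higher MU/price: 6/5 = 1.2 vs 3/9.42 = 0.3185.
x gives more utility per dollar, so spend all income on x: x* = I/p_x, y* = 0.
Numerically: x* = 59.2, y* = 0.
Utility at the optimum: U(59.2, 0) = 355.2.

V = 355.2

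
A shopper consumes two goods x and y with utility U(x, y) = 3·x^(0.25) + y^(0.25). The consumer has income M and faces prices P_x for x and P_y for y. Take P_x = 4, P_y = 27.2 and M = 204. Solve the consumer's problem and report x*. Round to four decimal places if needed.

x* = 45.4548

MU_x ∝ 3·x^(-0.75), MU_y ∝ y^(-0.75), so MRS = 3·(y/x)^(0.75) = P_x/P_y.
Solve for the ratio: y/x = [(1/3)·P_x/P_y]^(4/3).
With the ratio pinned down, the budget gives x* = M/(P_x + P_y·(y/x)) and y* = (y/x)·x*.
Numerically y/x = 0.01794, so x* = 204/(4 + 27.2·0.01794) = 45.4548.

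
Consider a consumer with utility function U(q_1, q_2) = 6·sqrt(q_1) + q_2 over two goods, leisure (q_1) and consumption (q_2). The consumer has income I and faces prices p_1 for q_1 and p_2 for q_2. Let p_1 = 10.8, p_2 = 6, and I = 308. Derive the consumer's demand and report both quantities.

q_1* = 2.7778, q_2* = 46.3333

Thus q_1* = (3·p_2/p_1)² — independent of I — with the rest of income spent on q_2.
Plugging in: q_1* = (3·6/10.8)² = 2.7778, q_2* = 46.3333.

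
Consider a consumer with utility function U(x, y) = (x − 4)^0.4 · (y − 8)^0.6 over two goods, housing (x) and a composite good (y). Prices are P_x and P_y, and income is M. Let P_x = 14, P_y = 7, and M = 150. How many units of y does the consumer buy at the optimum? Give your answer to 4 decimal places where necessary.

y* = 11.2571

Let x' = x−4, y' = y−8. MRS = (2/3)·y'/x' = P_x/P_y.
After buying the subsistence bundle (4, 8), a share 0.4 of the remaining income goes to x: x* = 4 + 0.4·(M − 4P_x − 8P_y)/P_x.
Discretionary income = 150 − 4·14 − 8·7 = 38; y* = 8 + 0.6·38/7 = 11.2571.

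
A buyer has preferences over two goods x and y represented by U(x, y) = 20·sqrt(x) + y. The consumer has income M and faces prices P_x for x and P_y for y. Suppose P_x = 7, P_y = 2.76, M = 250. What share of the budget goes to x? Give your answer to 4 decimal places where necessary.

share on x = 0.4353

Plugging in: x* = (10·2.76/7)² = 15.5461, y* = 51.1511.
Expenditure on x: 7·15.5461 = 108.8229; share = 0.4353.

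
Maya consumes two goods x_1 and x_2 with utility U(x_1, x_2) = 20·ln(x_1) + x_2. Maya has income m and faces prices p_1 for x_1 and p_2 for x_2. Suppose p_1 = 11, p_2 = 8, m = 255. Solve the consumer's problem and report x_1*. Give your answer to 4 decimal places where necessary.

x_1* = 14.5455

Set MRS = p_1/p_2: (20/x_1)/1 = p_1/p_2.
So x_1*(p_1,p_2) = 20·p_2/p_1, independent of income; and x_2* = (m − 20·p_2)/p_2.
At the given prices: x_1* = 20·8/11 = 14.5455.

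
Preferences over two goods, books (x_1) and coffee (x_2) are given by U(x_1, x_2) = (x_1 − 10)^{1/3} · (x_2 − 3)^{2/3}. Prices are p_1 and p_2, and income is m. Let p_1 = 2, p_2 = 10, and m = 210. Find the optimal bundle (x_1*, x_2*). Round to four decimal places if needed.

x_1* = 36.6667, x_2* = 13.6667

This is Cobb-Douglas in (x_1−10, x_2−3): tangency gives 1/3·p_2·(x_2−3) = 2/3·p_1·(x_1−10).
Substituting into the budget: x_1* = 10 + 1/3·(m − 10·p_1 − 3·p_2)/p_1, and x_2* = 3 + 2/3·(…)/p_2.
Discretionary income = 210 − 10·2 − 3·10 = 160; x_1* = 10 + 1/3·160/2 = 36.6667; x_2* = 3 + 2/3·160/10 = 13.6667.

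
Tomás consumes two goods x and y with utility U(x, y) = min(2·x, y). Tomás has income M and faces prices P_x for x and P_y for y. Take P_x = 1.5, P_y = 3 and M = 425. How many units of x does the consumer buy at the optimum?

Here 1.5 + 2·3 = 7.5, giving x* = 56.6667.

x* = 56.6667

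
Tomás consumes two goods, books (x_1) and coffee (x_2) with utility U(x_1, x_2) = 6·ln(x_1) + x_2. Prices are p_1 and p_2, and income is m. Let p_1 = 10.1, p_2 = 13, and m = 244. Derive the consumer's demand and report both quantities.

x_1* = 7.7228, x_2* = 12.7692

Set MRS = p_1/p_2: (6/x_1)/1 = p_1/p_2.
So x_1*(p_1,p_2) = 6·p_2/p_1, independent of income; and x_2* = (m − 6·p_2)/p_2.
At the given prices: x_1* = 6·13/10.1 = 7.7228, and x_2* = 12.7692.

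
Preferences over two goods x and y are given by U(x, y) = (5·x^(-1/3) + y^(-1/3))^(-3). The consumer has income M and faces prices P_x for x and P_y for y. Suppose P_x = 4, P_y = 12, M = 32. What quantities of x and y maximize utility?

x* = 5.7405, y* = 0.7532

From the CES first-order condition, 5·(y/x)^(4/3) = P_x/P_y.
Solve for the ratio: y/x = [(1/5)·P_x/P_y]^(0.75).
Substitute y = (y/x)·x into the budget: x* = M/(P_x + P_y·(y/x)).
Numerically y/x = 0.131199, so x* = 32/(4 + 12·0.131199) = 5.7405 and y* = 0.131199·5.7405 = 0.7532.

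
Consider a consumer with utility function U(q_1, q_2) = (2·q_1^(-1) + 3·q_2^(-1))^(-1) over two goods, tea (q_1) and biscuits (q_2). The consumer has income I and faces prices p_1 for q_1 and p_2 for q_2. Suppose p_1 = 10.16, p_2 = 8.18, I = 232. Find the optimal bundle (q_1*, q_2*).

From the CES first-order condition, (2/3)·(q_2/q_1)^(2) = p_1/p_2.
Hence q_2/q_1 = ((3/2)·p_1/p_2)^(1/(2)), i.e. raised to the 0.5 power.
With the ratio pinned down, the budget gives q_1* = I/(p_1 + p_2·(q_2/q_1)) and q_2* = (q_2/q_1)·q_1*.
Numerically q_2/q_1 = 1.364947, so q_1* = 232/(10.16 + 8.18·1.364947) = 10.8791 and q_2* = 1.364947·10.8791 = 14.8494.

q_1* = 10.8791, q_2* = 14.8494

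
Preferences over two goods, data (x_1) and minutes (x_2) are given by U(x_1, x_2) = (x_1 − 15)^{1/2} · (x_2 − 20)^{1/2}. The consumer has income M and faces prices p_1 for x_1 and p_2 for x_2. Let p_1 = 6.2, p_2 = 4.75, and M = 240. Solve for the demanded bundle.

x_1* = 19.1935, x_2* = 25.4737

Let x_1' = x_1−15, x_2' = x_2−20. MRS = x_2'/x_1' = p_1/p_2.
After buying the subsistence bundle (15, 20), a share 0.5 of the remaining income goes to x_1: x_1* = 15 + 0.5·(M − 15p_1 − 20p_2)/p_1.
Discretionary income = 240 − 15·6.2 − 20·4.75 = 52; x_1* = 15 + 0.5·52/6.2 = 19.1935; x_2* = 20 + 0.5·52/4.75 = 25.4737.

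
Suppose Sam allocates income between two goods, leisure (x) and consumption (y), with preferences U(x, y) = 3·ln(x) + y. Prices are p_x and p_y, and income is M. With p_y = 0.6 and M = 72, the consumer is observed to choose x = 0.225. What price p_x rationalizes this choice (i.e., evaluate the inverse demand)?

p_x = 8

Set MRS = p_x/p_y: (3/x)/1 = p_x/p_y.
So x*(p_x,p_y) = 3·p_y/p_x, independent of income; and y* = (M − 3·p_y)/p_y.
Set x* = 0.225 in the demand function and solve for p_x: p_x = 8.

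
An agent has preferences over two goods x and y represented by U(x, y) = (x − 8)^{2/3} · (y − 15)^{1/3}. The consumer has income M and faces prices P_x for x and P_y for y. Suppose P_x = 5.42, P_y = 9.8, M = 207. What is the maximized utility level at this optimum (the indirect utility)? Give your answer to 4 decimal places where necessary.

V = 1.3335

Discretionary income = 207 − 8·5.42 − 15·9.8 = 16.64; x* = 8 + 2/3·16.64/5.42 = 10.0467; y* = 15 + 1/3·16.64/9.8 = 15.566.
Utility at the optimum: U(10.0467, 15.566) = 1.3335.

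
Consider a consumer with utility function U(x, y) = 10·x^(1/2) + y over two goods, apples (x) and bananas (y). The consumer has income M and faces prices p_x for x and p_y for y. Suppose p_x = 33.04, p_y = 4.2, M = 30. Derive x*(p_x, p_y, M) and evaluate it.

MU_x = 5/√x, MU_y = 1. Tangency: 5/√x = p_x/p_y.
Thus x* = (5·p_y/p_x)² — independent of M — with the rest of income spent on y.
Plugging in: x* = (5·4.2/33.04)² = 0.404.

x* = 0.404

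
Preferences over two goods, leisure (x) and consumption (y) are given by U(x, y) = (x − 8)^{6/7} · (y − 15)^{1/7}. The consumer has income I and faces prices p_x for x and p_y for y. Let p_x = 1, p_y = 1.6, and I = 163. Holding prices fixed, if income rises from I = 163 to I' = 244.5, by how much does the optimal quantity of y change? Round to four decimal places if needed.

MRS = 6·(y−15)/(x−8). Tangency with p_x/p_y gives y−15 = (1/6)·(p_x/p_y)·(x−8).
After buying the subsistence bundle (8, 15), a share 6/7 of the remaining income goes to x: x* = 8 + 6/7·(I − 8p_x − 15p_y)/p_x.
Discretionary income = 163 − 8·1 − 15·1.6 = 131; y* = 15 + 1/7·131/1.6 = 26.6964.
At I' = 244.5: y* = 33.9732. Change: 33.9732 − 26.6964 = 7.2768.

Δy* = 7.2768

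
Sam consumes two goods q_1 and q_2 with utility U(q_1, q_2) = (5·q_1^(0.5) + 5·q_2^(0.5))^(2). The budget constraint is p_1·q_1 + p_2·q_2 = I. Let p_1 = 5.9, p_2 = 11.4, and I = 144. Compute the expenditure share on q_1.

share on q_1 = 0.659

Substitute q_2 = (q_2/q_1)·q_1 into the budget: q_1* = I/(p_1 + p_2·(q_2/q_1)).
Numerically q_2/q_1 = 0.267852, so q_1* = 144/(5.9 + 11.4·0.267852) = 16.0831 and q_2* = 0.267852·16.0831 = 4.3079.
Expenditure on q_1: 5.9·16.0831 = 94.8902; share = 0.659.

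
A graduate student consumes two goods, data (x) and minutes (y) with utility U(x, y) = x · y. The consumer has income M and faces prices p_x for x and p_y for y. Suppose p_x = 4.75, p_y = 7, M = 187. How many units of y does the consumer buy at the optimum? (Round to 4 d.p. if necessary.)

Tangency: MRS = y/x = p_x/p_y.
So p_y·y = p_x·x; combined with the budget, a share 0.5 of income goes to x.
Demand: x*(p_x,p_y,M) = 0.5·M/p_x and y* = 0.5·M/p_y.
At p_x=4.75, p_y=7, M=187: y* = 0.5·187/7 = 13.3571.

y* = 13.3571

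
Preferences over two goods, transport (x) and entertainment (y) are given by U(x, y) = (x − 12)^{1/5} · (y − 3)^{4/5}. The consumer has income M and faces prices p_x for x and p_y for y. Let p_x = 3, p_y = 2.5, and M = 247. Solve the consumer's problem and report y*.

y* = 68.12

This is Cobb-Douglas in (x−12, y−3): tangency gives 0.2·p_y·(y−3) = 0.8·p_x·(x−12).
After buying the subsistence bundle (12, 3), a share 0.2 of the remaining income goes to x: x* = 12 + 0.2·(M − 12p_x − 3p_y)/p_x.
Discretionary income = 247 − 12·3 − 3·2.5 = 203.5; y* = 3 + 0.8·203.5/2.5 = 68.12.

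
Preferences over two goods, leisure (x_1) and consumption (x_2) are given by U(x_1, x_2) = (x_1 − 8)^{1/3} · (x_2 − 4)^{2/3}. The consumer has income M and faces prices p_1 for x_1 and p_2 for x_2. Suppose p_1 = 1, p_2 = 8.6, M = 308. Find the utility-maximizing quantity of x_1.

After buying the subsistence bundle (8, 4), a share 1/3 of the remaining income goes to x_1: x_1* = 8 + 1/3·(M − 8p_1 − 4p_2)/p_1.
Discretionary income = 308 − 8·1 − 4·8.6 = 265.6; x_1* = 8 + 1/3·265.6/1 = 96.5333.

x_1* = 96.5333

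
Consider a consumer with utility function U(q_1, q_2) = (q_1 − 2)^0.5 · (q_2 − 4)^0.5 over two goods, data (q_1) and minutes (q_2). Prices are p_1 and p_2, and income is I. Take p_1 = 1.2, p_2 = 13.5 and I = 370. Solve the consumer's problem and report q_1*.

q_1* = 132.6667

Let q_1' = q_1−2, q_2' = q_2−4. MRS = q_2'/q_1' = p_1/p_2.
After buying the subsistence bundle (2, 4), a share 0.5 of the remaining income goes to q_1: q_1* = 2 + 0.5·(I − 2p_1 − 4p_2)/p_1.
Discretionary income = 370 − 2·1.2 − 4·13.5 = 313.6; q_1* = 2 + 0.5·313.6/1.2 = 132.6667.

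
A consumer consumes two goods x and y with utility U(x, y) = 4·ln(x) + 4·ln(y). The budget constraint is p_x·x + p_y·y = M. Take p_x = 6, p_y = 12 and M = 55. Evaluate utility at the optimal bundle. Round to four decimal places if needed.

V = 9.4068

Tangency: MRS = y/x = p_x/p_y.
So 4·p_y·y = 4·p_x·x; combined with the budget, a share 0.5 of income goes to x.
Demand: x*(p_x,p_y,M) = 0.5·M/p_x and y* = 0.5·M/p_y.
At p_x=6, p_y=12, M=55: x* = 0.5·55/6 = 4.5833, y* = 2.2917.
Utility at the optimum: U(4.5833, 2.2917) = 9.4068.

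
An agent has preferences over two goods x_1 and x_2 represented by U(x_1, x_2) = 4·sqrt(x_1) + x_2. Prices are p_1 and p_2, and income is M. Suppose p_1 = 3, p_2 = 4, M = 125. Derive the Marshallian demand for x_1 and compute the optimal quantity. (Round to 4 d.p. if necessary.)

x_1* = 7.1111

MU_x_1 = 2/√x_1, MU_x_2 = 1. Tangency: 2/√x_1 = p_1/p_2.
Thus x_1* = (2·p_2/p_1)² — independent of M — with the rest of income spent on x_2.
Plugging in: x_1* = (2·4/3)² = 7.1111.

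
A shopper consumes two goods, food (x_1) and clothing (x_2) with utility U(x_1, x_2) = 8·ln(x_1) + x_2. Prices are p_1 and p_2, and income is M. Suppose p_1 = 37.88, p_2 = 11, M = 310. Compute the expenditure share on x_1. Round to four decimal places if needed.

Set MRS = p_1/p_2: (8/x_1)/1 = p_1/p_2.
So x_1*(p_1,p_2) = 8·p_2/p_1, independent of income; and x_2* = (M − 8·p_2)/p_2.
At the given prices: x_1* = 8·11/37.88 = 2.3231, and x_2* = 20.1818.
Expenditure on x_1: 37.88·2.3231 = 88; share = 0.2839.

share on x_1 = 0.2839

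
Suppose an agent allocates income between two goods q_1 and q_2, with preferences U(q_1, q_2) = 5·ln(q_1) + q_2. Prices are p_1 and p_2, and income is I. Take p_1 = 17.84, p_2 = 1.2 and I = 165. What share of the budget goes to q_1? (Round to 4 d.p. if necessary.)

share on q_1 = 0.0364

At the given prices: q_1* = 5·1.2/17.84 = 0.3363, and q_2* = 132.5.
Expenditure on q_1: 17.84·0.3363 = 6; share = 0.0364.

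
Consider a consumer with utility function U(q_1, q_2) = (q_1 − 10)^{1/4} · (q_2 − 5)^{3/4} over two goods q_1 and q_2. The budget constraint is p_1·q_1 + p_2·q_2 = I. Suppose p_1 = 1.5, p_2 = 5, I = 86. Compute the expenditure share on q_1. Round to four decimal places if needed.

Let q_1' = q_1−10, q_2' = q_2−5. MRS = (1/3)·q_2'/q_1' = p_1/p_2.
After buying the subsistence bundle (10, 5), a share 0.25 of the remaining income goes to q_1: q_1* = 10 + 0.25·(I − 10p_1 − 5p_2)/p_1.
Discretionary income = 86 − 10·1.5 − 5·5 = 46; q_1* = 10 + 0.25·46/1.5 = 17.6667; q_2* = 5 + 0.75·46/5 = 11.9.
Expenditure on q_1: 1.5·17.6667 = 26.5; share = 0.3081.

share on q_1 = 0.3081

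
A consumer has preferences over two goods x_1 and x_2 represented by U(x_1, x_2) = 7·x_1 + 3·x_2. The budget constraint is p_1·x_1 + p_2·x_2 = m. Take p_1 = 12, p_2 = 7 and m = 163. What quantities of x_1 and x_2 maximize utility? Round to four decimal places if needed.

x_1* = 13.5833, x_2* = 0

Perfect substitutes: compare marginal utility per dollar. 7/p_1 vs 3/p_2 → 0.5833 vs 0.4286.
x_1 gives more utility per dollar, so spend all income on x_1: x_1* = m/p_1, x_2* = 0.
Numerically: x_1* = 13.5833, x_2* = 0.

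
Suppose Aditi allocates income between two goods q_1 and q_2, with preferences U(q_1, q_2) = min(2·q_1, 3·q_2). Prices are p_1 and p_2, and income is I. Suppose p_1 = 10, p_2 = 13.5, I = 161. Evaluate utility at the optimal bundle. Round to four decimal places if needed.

V = 16.9474

With perfect complements, no substitution: consume in ratio q_1:q_2 = 3:2.
Budget: p_1·q_1 + p_2·(2/3)·q_1 = I, so (3·p_1 + 2·p_2)·q_1 = 3·I.
Demand: q_1*(p_1,p_2,I) = 3·I/(3·p_1 + 2·p_2), q_2* = 2·I/(3·p_1 + 2·p_2).
Here 3·10 + 2·13.5 = 57, giving q_1* = 8.4737 and q_2* = 5.6491.
Utility at the optimum: U(8.4737, 5.6491) = 16.9474.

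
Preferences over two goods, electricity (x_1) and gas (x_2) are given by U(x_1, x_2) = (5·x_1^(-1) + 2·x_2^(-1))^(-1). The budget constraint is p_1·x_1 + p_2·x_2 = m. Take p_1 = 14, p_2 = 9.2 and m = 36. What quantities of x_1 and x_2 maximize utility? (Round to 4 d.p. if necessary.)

MRS = MU_x_1/MU_x_2 = (5/2)·(x_2/x_1)^(2). Set equal to p_1/p_2.
Hence x_2/x_1 = ((2/5)·p_1/p_2)^(1/(2)), i.e. raised to the 0.5 power.
With the ratio pinned down, the budget gives x_1* = m/(p_1 + p_2·(x_2/x_1)) and x_2* = (x_2/x_1)·x_1*.
Numerically x_2/x_1 = 0.780189, so x_1* = 36/(14 + 9.2·0.780189) = 1.6999 and x_2* = 0.780189·1.6999 = 1.3262.

x_1* = 1.6999, x_2* = 1.3262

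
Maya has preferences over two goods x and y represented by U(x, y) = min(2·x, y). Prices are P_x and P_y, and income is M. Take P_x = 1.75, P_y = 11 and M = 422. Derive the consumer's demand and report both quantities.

Leontief preferences: the optimum is at the kink where x/1 = y/2, i.e. y = 2·x.
Budget: P_x·x + P_y·2·x = M, so (P_x + 2·P_y)·x = M.
Demand: x*(P_x,P_y,M) = M/(P_x + 2·P_y), y* = 2·M/(P_x + 2·P_y).
Here 1.75 + 2·11 = 23.75, giving x* = 17.7684 and y* = 35.5368.

x* = 17.7684, y* = 35.5368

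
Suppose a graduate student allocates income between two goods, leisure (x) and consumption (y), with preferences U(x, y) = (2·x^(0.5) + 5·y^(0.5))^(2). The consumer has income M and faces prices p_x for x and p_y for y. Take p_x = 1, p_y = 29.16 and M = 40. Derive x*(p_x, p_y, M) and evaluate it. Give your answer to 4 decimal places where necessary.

x* = 32.9398

From the CES first-order condition, (2/5)·(y/x)^(0.5) = p_x/p_y.
Solve for the ratio: y/x = [(5/2)·p_x/p_y]^(2).
Substitute y = (y/x)·x into the budget: x* = M/(p_x + p_y·(y/x)).
Numerically y/x = 0.00735, so x* = 40/(1 + 29.16·0.00735) = 32.9398.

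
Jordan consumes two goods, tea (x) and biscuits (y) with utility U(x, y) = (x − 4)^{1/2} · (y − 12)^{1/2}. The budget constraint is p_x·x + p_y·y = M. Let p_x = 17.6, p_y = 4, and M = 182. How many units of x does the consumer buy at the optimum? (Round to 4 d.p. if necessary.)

x* = 5.8068

MRS = (y−12)/(x−4). Tangency with p_x/p_y gives y−12 = (p_x/p_y)·(x−4).
Substituting into the budget: x* = 4 + 0.5·(M − 4·p_x − 12·p_y)/p_x, and y* = 12 + 0.5·(…)/p_y.
Discretionary income = 182 − 4·17.6 − 12·4 = 63.6; x* = 4 + 0.5·63.6/17.6 = 5.8068.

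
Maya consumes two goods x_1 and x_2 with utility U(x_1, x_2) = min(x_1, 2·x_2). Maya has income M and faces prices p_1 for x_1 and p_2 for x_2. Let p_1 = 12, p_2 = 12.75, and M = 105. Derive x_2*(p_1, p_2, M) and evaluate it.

x_2* = 2.8571

Demand: x_1*(p_1,p_2,M) = 2·M/(2·p_1 + p_2), x_2* = M/(2·p_1 + p_2).
Here 2·12 + 12.75 = 36.75, giving x_2* = 2.8571.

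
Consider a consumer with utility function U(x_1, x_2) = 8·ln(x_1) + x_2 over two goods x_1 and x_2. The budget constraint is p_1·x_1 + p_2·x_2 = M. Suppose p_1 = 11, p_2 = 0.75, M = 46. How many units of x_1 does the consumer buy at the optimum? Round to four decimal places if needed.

Set MRS = p_1/p_2: (8/x_1)/1 = p_1/p_2.
So x_1*(p_1,p_2) = 8·p_2/p_1, independent of income; and x_2* = (M − 8·p_2)/p_2.
At the given prices: x_1* = 8·0.75/11 = 0.5455.

x_1* = 0.5455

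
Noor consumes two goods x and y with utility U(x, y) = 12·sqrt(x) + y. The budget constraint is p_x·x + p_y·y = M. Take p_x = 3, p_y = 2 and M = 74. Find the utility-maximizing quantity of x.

MU_x = 6/√x, MU_y = 1. Tangency: 6/√x = p_x/p_y.
Thus x* = (6·p_y/p_x)² — independent of M — with the rest of income spent on y.
Plugging in: x* = (6·2/3)² = 16.

x* = 16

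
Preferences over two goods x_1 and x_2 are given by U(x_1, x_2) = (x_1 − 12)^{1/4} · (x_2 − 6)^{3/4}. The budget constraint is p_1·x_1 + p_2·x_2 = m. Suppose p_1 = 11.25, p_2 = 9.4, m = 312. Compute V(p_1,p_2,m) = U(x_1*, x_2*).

Discretionary income = 312 − 12·11.25 − 6·9.4 = 120.6; x_1* = 12 + 0.25·120.6/11.25 = 14.68; x_2* = 6 + 0.75·120.6/9.4 = 15.6223.
Utility at the optimum: U(14.68, 15.6223) = 6.9903.

V = 6.9903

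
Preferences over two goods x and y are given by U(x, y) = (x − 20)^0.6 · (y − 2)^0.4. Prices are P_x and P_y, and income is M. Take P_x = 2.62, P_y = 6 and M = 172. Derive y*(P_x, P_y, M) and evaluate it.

Discretionary income = 172 − 20·2.62 − 2·6 = 107.6; y* = 2 + 0.4·107.6/6 = 9.1733.

y* = 9.1733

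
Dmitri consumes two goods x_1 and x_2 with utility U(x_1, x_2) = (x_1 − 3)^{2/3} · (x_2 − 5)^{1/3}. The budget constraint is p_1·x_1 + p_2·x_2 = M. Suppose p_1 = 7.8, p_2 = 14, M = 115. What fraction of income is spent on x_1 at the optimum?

MRS = 2·(x_2−5)/(x_1−3). Tangency with p_1/p_2 gives x_2−5 = (1/2)·(p_1/p_2)·(x_1−3).
Substituting into the budget: x_1* = 3 + 2/3·(M − 3·p_1 − 5·p_2)/p_1, and x_2* = 5 + 1/3·(…)/p_2.
Discretionary income = 115 − 3·7.8 − 5·14 = 21.6; x_1* = 3 + 2/3·21.6/7.8 = 4.8462; x_2* = 5 + 1/3·21.6/14 = 5.5143.
Expenditure on x_1: 7.8·4.8462 = 37.8; share = 0.3287.

share on x_1 = 0.3287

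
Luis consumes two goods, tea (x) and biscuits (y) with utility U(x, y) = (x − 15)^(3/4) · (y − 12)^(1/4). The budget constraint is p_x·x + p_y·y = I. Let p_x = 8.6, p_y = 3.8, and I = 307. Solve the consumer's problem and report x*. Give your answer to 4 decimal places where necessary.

This is Cobb-Douglas in (x−15, y−12): tangency gives 0.75·p_y·(y−12) = 0.25·p_x·(x−15).
After buying the subsistence bundle (15, 12), a share 0.75 of the remaining income goes to x: x* = 15 + 0.75·(I − 15p_x − 12p_y)/p_x.
Discretionary income = 307 − 15·8.6 − 12·3.8 = 132.4; x* = 15 + 0.75·132.4/8.6 = 26.5465.

x* = 26.5465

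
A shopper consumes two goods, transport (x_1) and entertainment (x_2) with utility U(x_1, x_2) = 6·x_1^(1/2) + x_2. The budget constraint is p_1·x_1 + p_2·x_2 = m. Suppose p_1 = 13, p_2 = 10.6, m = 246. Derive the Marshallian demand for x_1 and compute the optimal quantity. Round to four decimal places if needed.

x_1* = 5.9837

Utility is quasi-linear in x_2; the FOC for x_1 is 3/√x_1 = p_1/p_2.
Thus x_1* = (3·p_2/p_1)² — independent of m — with the rest of income spent on x_2.
Plugging in: x_1* = (3·10.6/13)² = 5.9837.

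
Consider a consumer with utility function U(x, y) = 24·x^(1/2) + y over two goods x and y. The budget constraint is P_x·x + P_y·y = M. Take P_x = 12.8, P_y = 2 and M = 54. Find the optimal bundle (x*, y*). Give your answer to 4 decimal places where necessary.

MU_x = 12/√x, MU_y = 1. Tangency: 12/√x = P_x/P_y.
Thus x* = (12·P_y/P_x)² — independent of M — with the rest of income spent on y.
Plugging in: x* = (12·2/12.8)² = 3.5156, y* = 4.5.

x* = 3.5156, y* = 4.5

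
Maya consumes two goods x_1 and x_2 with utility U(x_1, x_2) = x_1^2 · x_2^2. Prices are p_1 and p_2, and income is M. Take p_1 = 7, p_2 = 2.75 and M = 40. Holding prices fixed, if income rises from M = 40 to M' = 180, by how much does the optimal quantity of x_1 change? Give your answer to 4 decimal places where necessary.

Δx_1* = 10

The MRS is x_2/x_1. Set MRS = p_1/p_2.
Rearranging, p_2·x_2 = p_1·x_1. Substituting into the budget gives p_1·x_1·(1 + 1) = M.
Demand: x_1*(p_1,p_2,M) = 0.5·M/p_1 and x_2* = 0.5·M/p_2.
At p_1=7, p_2=2.75, M=40: x_1* = 0.5·40/7 = 2.8571.
At M' = 180: x_1* = 12.8571. Change: 12.8571 − 2.8571 = 10.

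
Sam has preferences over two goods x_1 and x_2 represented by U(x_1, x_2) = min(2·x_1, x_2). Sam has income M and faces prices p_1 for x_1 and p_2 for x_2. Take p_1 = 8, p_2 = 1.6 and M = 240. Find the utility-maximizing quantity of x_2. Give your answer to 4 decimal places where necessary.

With perfect complements, no substitution: consume in ratio x_1:x_2 = 1:2.
Budget: p_1·x_1 + p_2·2·x_1 = M, so (p_1 + 2·p_2)·x_1 = M.
Demand: x_1*(p_1,p_2,M) = M/(p_1 + 2·p_2), x_2* = 2·M/(p_1 + 2·p_2).
Here 8 + 2·1.6 = 11.2, giving x_2* = 42.8571.

x_2* = 42.8571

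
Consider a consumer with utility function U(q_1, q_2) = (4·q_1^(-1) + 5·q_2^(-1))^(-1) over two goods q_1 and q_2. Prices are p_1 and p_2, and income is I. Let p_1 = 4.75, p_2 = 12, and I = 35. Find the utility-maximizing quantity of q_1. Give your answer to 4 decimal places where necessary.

q_1* = 2.6533

From the CES first-order condition, (4/5)·(q_2/q_1)^(2) = p_1/p_2.
Hence q_2/q_1 = ((5/4)·p_1/p_2)^(1/(2)), i.e. raised to the 0.5 power.
With the ratio pinned down, the budget gives q_1* = I/(p_1 + p_2·(q_2/q_1)) and q_2* = (q_2/q_1)·q_1*.
Numerically q_2/q_1 = 0.703414, so q_1* = 35/(4.75 + 12·0.703414) = 2.6533.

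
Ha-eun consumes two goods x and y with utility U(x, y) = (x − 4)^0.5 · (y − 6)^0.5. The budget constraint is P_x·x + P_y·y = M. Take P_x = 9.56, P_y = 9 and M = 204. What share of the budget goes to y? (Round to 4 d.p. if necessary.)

share on y = 0.5386

This is Cobb-Douglas in (x−4, y−6): tangency gives 0.5·P_y·(y−6) = 0.5·P_x·(x−4).
Substituting into the budget: x* = 4 + 0.5·(M − 4·P_x − 6·P_y)/P_x, and y* = 6 + 0.5·(…)/P_y.
Discretionary income = 204 − 4·9.56 − 6·9 = 111.76; x* = 4 + 0.5·111.76/9.56 = 9.8452; y* = 6 + 0.5·111.76/9 = 12.2089.
Expenditure on y: 9·12.2089 = 109.88; share = 0.5386.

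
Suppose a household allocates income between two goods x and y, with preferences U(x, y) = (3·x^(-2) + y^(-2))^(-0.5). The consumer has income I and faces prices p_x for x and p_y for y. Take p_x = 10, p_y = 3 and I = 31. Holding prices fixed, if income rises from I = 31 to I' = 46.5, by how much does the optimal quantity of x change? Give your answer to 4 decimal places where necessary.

Δx* = 1.1826

From the CES first-order condition, 3·(y/x)^(3) = p_x/p_y.
Hence y/x = ((1/3)·p_x/p_y)^(1/(3)), i.e. raised to the 1/3 power.
With the ratio pinned down, the budget gives x* = I/(p_x + p_y·(y/x)) and y* = (y/x)·x*.
Numerically y/x = 1.035744, so x* = 31/(10 + 3·1.035744) = 2.3651.
At I' = 46.5: x* = 3.5477. Change: 3.5477 − 2.3651 = 1.1826.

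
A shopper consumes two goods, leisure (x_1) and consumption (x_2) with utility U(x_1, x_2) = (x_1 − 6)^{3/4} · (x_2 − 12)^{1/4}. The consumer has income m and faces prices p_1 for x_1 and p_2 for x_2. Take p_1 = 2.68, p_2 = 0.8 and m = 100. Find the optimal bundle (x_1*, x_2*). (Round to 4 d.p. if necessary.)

x_1* = 26.7985, x_2* = 35.225

This is Cobb-Douglas in (x_1−6, x_2−12): tangency gives 0.75·p_2·(x_2−12) = 0.25·p_1·(x_1−6).
After buying the subsistence bundle (6, 12), a share 0.75 of the remaining income goes to x_1: x_1* = 6 + 0.75·(m − 6p_1 − 12p_2)/p_1.
Discretionary income = 100 − 6·2.68 − 12·0.8 = 74.32; x_1* = 6 + 0.75·74.32/2.68 = 26.7985; x_2* = 12 + 0.25·74.32/0.8 = 35.225.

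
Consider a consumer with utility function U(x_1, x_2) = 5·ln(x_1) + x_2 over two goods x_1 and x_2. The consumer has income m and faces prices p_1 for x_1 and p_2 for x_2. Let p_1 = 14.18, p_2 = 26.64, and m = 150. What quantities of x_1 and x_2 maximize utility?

x_1* = 9.3935, x_2* = 0.6306

Set MRS = p_1/p_2: (5/x_1)/1 = p_1/p_2.
So x_1*(p_1,p_2) = 5·p_2/p_1, independent of income; and x_2* = (m − 5·p_2)/p_2.
At the given prices: x_1* = 5·26.64/14.18 = 9.3935, and x_2* = 0.6306.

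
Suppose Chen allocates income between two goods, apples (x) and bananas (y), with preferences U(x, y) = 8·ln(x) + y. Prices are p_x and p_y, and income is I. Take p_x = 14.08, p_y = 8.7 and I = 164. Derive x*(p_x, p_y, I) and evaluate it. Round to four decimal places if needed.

x* = 4.9432

Set MRS = p_x/p_y: (8/x)/1 = p_x/p_y.
So x*(p_x,p_y) = 8·p_y/p_x, independent of income; and y* = (I − 8·p_y)/p_y.
At the given prices: x* = 8·8.7/14.08 = 4.9432.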